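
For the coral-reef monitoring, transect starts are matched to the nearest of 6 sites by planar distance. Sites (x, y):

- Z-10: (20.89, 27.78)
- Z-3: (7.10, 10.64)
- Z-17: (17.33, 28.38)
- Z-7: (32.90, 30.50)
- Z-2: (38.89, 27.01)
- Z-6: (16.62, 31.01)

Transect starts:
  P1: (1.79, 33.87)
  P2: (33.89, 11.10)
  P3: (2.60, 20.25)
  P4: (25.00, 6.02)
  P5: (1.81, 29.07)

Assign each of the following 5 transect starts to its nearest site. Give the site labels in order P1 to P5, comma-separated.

P1 → Z-6 (d²=228.11)
P2 → Z-2 (d²=278.13)
P3 → Z-3 (d²=112.60)
P4 → Z-3 (d²=341.75)
P5 → Z-6 (d²=223.10)

Z-6, Z-2, Z-3, Z-3, Z-6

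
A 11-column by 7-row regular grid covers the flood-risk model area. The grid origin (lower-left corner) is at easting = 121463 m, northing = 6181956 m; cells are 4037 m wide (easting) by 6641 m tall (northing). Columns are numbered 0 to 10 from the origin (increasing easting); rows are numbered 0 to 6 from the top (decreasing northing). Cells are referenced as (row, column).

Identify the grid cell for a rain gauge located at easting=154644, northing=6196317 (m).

Column index: ⌊(154644 − 121463) / 4037⌋ = ⌊8.219⌋ = 8
Row offset from origin: ⌊(6196317 − 6181956) / 6641⌋ = ⌊2.162⌋ = 2 → row 4 (counted from top)

(4, 8)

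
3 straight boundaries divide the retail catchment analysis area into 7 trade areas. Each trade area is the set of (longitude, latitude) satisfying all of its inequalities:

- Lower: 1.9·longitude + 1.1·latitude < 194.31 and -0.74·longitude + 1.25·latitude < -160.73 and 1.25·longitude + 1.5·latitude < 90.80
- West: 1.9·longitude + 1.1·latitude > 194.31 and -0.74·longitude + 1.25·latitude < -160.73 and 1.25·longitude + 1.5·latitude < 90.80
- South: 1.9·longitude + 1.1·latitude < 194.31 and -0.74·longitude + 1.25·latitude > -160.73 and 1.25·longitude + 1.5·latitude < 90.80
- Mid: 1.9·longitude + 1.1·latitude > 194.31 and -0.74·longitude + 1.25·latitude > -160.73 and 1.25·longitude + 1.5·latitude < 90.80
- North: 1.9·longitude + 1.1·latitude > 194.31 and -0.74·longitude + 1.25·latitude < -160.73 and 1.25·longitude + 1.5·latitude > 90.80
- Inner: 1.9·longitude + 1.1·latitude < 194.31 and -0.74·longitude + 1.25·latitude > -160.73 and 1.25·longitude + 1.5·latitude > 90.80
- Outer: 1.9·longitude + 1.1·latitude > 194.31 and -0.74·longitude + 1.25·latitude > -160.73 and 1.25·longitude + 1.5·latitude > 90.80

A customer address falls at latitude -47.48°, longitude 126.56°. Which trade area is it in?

South

1.9·126.56 + 1.1·-47.48 = 188.236, which is < 194.31
-0.74·126.56 + 1.25·-47.48 = -153.004, which is > -160.73
1.25·126.56 + 1.5·-47.48 = 86.980, which is < 90.80
This sign pattern matches South.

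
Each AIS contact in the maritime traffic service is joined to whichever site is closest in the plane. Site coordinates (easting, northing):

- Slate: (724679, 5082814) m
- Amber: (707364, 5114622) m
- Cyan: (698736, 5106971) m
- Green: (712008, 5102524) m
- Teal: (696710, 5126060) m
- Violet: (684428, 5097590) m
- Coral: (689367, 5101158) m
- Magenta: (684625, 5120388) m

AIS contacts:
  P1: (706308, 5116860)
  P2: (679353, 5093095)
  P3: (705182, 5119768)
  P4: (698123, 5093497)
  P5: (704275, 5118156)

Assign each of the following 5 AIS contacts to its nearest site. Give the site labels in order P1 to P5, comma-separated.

Amber, Violet, Amber, Coral, Amber

P1 → Amber (d²=6123780.00)
P2 → Violet (d²=45960650.00)
P3 → Amber (d²=31242440.00)
P4 → Coral (d²=135358457.00)
P5 → Amber (d²=22031077.00)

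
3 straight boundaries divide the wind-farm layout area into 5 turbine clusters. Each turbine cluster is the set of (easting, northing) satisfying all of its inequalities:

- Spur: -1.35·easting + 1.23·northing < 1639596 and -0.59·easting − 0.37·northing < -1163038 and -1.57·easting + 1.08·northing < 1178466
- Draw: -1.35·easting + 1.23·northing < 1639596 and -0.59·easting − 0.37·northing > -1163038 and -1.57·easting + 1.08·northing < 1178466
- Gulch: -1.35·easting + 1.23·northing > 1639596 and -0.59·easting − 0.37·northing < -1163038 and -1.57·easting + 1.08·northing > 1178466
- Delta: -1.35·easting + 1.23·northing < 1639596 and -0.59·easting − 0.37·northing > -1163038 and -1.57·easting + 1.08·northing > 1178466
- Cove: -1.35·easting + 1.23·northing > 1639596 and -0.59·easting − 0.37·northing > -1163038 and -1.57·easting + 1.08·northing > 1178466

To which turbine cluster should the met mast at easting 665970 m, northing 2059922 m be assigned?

Delta

-1.35·665970 + 1.23·2059922 = 1634644.560, which is < 1639596
-0.59·665970 − 0.37·2059922 = -1155093.440, which is > -1163038
-1.57·665970 + 1.08·2059922 = 1179142.860, which is > 1178466
This sign pattern matches Delta.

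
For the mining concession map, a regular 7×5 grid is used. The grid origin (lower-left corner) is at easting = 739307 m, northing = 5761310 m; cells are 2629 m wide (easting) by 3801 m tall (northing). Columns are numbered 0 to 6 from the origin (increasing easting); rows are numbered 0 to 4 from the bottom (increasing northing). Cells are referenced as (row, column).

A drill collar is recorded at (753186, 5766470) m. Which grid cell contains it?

(1, 5)

Column index: ⌊(753186 − 739307) / 2629⌋ = ⌊5.279⌋ = 5
Row offset from origin: ⌊(5766470 − 5761310) / 3801⌋ = ⌊1.358⌋ = 1 → row 1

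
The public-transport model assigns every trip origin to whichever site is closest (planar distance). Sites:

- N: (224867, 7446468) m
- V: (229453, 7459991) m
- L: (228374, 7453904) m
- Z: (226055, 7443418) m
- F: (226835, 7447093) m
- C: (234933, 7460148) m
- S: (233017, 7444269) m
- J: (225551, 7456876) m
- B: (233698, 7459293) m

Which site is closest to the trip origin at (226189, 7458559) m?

Squared distances to each site:
N: 147939965.000; V: 12704320.000; L: 26443250.000; Z: 229267837.000; F: 131886472.000; C: 78982457.000; S: 250825684.000; J: 3239533.000; B: 56923837.000.
Minimum at J.

J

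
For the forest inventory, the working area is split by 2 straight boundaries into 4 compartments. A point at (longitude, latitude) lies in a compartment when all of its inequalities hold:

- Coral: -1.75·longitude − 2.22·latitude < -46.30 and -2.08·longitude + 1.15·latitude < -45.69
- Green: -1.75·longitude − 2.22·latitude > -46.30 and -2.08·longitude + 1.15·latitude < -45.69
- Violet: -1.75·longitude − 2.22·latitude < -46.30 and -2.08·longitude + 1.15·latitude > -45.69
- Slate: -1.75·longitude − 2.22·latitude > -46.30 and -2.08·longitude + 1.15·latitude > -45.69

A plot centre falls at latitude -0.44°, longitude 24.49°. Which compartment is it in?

Green

-1.75·24.49 − 2.22·-0.44 = -41.881, which is > -46.30
-2.08·24.49 + 1.15·-0.44 = -51.445, which is < -45.69
This sign pattern matches Green.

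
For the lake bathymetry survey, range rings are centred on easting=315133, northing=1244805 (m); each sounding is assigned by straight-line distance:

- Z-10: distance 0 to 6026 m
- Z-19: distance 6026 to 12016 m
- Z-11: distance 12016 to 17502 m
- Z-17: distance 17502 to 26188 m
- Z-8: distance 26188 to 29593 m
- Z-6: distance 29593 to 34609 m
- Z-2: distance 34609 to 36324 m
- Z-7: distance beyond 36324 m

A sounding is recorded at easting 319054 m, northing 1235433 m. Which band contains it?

Distance = √((319054−315133)² + (1235433−1244805)²) = √(15374241.000 + 87834384.000) = 10159.165 m.
6026 ≤ 10159.165 < 12016 → Z-19.

Z-19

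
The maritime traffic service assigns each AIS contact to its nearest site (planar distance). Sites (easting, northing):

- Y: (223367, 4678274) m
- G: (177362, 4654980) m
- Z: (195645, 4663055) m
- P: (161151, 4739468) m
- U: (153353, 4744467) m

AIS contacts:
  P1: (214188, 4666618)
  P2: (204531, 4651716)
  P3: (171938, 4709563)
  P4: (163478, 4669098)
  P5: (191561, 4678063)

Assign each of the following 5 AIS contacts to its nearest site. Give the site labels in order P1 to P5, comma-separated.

P1 → Y (d²=220116377.00)
P2 → Z (d²=207533917.00)
P3 → P (d²=1010668394.00)
P4 → G (d²=392083380.00)
P5 → Z (d²=241919120.00)

Y, Z, P, G, Z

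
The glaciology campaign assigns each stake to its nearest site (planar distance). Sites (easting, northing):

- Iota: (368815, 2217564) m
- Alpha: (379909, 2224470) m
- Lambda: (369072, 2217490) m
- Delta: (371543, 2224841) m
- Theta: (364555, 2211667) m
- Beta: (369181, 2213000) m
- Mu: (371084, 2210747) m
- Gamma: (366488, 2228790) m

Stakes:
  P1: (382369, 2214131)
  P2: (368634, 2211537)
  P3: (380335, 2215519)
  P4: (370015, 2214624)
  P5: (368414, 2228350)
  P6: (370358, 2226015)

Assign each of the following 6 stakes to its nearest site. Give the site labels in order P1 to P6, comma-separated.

P1 → Alpha (d²=112946521.00)
P2 → Beta (d²=2439578.00)
P3 → Alpha (d²=80301877.00)
P4 → Beta (d²=3332932.00)
P5 → Gamma (d²=3903076.00)
P6 → Delta (d²=2782501.00)

Alpha, Beta, Alpha, Beta, Gamma, Delta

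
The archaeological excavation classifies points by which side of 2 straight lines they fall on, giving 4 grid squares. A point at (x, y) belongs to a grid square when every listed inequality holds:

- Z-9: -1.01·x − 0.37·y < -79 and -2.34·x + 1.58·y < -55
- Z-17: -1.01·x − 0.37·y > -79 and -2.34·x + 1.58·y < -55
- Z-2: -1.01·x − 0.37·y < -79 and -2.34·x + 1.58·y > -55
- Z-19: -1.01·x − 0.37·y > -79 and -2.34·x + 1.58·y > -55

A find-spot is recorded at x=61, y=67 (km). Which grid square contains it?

Z-2

-1.01·61 − 0.37·67 = -86.400, which is < -79
-2.34·61 + 1.58·67 = -36.880, which is > -55
This sign pattern matches Z-2.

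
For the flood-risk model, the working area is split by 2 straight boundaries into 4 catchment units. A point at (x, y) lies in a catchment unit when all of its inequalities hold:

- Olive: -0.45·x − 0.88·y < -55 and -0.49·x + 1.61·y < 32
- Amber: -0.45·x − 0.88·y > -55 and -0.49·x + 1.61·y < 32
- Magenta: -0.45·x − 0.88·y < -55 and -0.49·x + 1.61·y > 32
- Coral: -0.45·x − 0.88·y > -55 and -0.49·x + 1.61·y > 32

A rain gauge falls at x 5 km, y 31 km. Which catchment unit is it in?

Coral

-0.45·5 − 0.88·31 = -29.530, which is > -55
-0.49·5 + 1.61·31 = 47.460, which is > 32
This sign pattern matches Coral.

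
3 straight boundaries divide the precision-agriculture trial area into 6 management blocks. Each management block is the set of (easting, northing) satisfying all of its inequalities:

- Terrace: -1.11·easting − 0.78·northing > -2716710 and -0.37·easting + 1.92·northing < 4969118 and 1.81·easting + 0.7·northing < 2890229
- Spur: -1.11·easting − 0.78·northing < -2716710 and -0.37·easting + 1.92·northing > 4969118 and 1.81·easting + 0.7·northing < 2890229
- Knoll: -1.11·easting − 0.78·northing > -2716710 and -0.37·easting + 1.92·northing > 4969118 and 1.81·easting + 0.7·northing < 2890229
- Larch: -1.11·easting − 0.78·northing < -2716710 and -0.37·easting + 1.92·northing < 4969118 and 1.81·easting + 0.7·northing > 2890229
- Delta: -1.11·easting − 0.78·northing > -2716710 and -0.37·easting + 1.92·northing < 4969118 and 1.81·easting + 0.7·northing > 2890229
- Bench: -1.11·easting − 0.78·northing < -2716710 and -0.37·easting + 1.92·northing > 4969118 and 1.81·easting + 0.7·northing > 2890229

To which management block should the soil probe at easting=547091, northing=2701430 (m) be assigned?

-1.11·547091 − 0.78·2701430 = -2714386.410, which is > -2716710
-0.37·547091 + 1.92·2701430 = 4984321.930, which is > 4969118
1.81·547091 + 0.7·2701430 = 2881235.710, which is < 2890229
This sign pattern matches Knoll.

Knoll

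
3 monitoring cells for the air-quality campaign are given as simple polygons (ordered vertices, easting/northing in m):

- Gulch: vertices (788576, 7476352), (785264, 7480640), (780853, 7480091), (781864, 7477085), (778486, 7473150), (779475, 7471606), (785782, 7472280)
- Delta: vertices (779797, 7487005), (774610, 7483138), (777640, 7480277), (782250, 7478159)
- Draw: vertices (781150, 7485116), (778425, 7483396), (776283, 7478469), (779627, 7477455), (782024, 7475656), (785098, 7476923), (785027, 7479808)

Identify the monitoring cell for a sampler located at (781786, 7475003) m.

Cast a ray rightward from (781786, 7475003). For each polygon, the edges (by vertex number in listed order) whose endpoints lie on opposite sides of northing = 7475003, where each meets that height, and whether that is right or left of the point:
Gulch: 4–5 at easting≈780076.7 (left), 7–1 at easting≈787650.4 (right) → 1 crossing.
Delta: no edge straddles that height → 0 crossings.
Draw: no edge straddles that height → 0 crossings.
Only Gulch has an odd count, so the point is inside Gulch.

Gulch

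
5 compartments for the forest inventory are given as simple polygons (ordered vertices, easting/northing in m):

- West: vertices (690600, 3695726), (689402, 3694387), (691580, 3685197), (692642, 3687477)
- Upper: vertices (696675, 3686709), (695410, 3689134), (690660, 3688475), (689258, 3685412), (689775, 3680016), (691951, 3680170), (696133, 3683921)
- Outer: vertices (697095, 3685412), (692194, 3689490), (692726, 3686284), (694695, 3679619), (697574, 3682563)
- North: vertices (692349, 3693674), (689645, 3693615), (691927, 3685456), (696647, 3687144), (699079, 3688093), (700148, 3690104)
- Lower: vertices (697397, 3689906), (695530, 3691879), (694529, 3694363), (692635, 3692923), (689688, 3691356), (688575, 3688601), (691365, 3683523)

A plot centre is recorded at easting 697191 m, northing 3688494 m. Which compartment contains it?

North

Cast a ray rightward from (697191, 3688494). For each polygon, the edges (by vertex number in listed order) whose endpoints lie on opposite sides of northing = 3688494, where each meets that height, and whether that is right or left of the point:
West: 2–3 at easting≈690798.6 (left), 4–1 at easting≈692390.2 (left) → 0 crossings.
Upper: 1–2 at easting≈695743.9 (left), 2–3 at easting≈690796.9 (left) → 0 crossings.
Outer: 1–2 at easting≈693391.0 (left), 2–3 at easting≈692359.3 (left) → 0 crossings.
North: 2–3 at easting≈691077.3 (left), 5–6 at easting≈699292.2 (right) → 1 crossing.
Lower: 6–7 at easting≈688633.8 (left), 7–1 at easting≈696062.6 (left) → 0 crossings.
Only North has an odd count, so the point is inside North.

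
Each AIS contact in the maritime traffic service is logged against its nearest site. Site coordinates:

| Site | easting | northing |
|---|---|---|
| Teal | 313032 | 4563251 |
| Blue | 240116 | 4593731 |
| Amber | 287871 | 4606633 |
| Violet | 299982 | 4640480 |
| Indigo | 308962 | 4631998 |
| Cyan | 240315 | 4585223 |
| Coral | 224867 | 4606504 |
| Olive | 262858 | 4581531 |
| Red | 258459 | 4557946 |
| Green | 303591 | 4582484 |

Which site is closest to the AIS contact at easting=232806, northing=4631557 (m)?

Coral

Squared distances to each site:
Teal: 11101920712.000; Blue: 1484242376.000; Amber: 3653360001.000; Violet: 4592234905.000; Indigo: 5799930817.000; Cyan: 2203224637.000; Coral: 690680530.000; Olive: 3405723380.000; Red: 6076655730.000; Green: 7418675554.000.
Minimum at Coral.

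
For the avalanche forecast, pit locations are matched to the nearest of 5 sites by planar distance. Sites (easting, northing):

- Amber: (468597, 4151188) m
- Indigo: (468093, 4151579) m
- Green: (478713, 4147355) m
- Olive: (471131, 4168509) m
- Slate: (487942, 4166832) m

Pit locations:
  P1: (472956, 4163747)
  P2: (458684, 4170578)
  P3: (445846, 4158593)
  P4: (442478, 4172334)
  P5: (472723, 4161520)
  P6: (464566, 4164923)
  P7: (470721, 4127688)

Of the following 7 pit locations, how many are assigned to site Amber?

0

P1 → Olive
P2 → Olive
P3 → Indigo
P4 → Olive
P5 → Olive
P6 → Olive
P7 → Green
0 of the 7 go to Amber.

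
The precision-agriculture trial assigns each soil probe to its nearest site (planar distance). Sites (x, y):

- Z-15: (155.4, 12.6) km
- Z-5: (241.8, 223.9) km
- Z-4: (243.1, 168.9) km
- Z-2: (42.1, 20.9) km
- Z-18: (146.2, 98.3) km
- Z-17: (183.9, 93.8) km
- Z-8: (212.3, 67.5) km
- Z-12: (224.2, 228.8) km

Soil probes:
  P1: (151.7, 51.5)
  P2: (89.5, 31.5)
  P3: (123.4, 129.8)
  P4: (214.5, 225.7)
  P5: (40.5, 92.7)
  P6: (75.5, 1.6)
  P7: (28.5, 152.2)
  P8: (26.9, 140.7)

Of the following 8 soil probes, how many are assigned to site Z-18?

P1 → Z-15
P2 → Z-2
P3 → Z-18
P4 → Z-12
P5 → Z-2
P6 → Z-2
P7 → Z-18
P8 → Z-2
2 of the 8 go to Z-18.

2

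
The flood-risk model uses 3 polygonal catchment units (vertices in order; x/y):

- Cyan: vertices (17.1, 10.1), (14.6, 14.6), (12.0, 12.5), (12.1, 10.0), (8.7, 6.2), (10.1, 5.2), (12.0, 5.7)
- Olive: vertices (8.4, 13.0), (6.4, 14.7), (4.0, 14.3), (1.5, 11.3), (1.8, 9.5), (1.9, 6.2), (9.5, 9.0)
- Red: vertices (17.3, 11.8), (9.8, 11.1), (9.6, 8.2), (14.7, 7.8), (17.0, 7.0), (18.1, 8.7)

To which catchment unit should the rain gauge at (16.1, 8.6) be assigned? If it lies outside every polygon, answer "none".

Red

Cast a ray rightward from (16.1, 8.6). For each polygon, the edges (by vertex number in listed order) whose endpoints lie on opposite sides of y = 8.6, where each meets that height, and whether that is right or left of the point:
Cyan: 4–5 at x≈10.85 (left), 7–1 at x≈15.36 (left) → 0 crossings.
Olive: 5–6 at x≈1.83 (left), 6–7 at x≈8.41 (left) → 0 crossings.
Red: 2–3 at x≈9.63 (left), 5–6 at x≈18.04 (right) → 1 crossing.
Only Red has an odd count, so the point is inside Red.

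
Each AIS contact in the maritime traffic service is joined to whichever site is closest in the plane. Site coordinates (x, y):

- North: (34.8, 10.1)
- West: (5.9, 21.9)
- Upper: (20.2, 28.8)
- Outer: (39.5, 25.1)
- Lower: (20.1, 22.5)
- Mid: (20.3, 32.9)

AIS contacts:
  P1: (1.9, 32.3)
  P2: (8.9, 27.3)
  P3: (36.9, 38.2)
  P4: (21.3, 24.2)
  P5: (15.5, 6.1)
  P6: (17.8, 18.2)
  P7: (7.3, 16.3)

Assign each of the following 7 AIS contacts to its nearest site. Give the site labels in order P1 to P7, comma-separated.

P1 → West (d²=124.16)
P2 → West (d²=38.16)
P3 → Outer (d²=178.37)
P4 → Lower (d²=4.33)
P5 → Lower (d²=290.12)
P6 → Lower (d²=23.78)
P7 → West (d²=33.32)

West, West, Outer, Lower, Lower, Lower, West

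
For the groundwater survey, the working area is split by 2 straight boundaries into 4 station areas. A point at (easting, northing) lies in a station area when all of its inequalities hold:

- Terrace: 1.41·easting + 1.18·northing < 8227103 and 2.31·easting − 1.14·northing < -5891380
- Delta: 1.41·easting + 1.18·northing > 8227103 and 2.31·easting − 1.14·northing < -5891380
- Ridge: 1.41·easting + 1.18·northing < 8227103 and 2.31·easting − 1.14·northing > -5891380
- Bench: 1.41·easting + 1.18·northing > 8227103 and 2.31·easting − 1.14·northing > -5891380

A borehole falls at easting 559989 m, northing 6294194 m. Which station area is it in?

Ridge

1.41·559989 + 1.18·6294194 = 8216733.410, which is < 8227103
2.31·559989 − 1.14·6294194 = -5881806.570, which is > -5891380
This sign pattern matches Ridge.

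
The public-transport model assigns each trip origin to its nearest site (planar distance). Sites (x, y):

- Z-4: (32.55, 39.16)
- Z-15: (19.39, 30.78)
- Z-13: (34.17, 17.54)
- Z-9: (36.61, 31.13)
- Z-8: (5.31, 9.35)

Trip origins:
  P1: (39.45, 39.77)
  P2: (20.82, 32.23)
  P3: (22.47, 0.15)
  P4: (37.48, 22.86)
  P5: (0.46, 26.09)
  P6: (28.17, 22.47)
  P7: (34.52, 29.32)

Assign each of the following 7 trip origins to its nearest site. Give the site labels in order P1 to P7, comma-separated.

Z-4, Z-15, Z-8, Z-13, Z-8, Z-13, Z-9

P1 → Z-4 (d²=47.98)
P2 → Z-15 (d²=4.15)
P3 → Z-8 (d²=379.11)
P4 → Z-13 (d²=39.26)
P5 → Z-8 (d²=303.75)
P6 → Z-13 (d²=60.30)
P7 → Z-9 (d²=7.64)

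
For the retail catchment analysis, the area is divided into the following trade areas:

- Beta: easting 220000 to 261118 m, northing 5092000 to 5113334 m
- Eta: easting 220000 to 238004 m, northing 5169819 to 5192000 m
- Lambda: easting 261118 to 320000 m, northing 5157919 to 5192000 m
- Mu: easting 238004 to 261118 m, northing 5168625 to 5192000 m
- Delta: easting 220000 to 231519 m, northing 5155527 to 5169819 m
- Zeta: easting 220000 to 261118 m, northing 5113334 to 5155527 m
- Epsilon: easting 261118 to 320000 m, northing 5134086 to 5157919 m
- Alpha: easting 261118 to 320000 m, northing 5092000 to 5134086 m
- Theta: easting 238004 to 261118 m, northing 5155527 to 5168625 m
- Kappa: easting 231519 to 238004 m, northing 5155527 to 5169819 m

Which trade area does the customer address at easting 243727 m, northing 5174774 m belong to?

The point has easting = 243727 and northing = 5174774.
Only Mu satisfies 238004 ≤ easting ≤ 261118 and 5168625 ≤ northing ≤ 5192000.

Mu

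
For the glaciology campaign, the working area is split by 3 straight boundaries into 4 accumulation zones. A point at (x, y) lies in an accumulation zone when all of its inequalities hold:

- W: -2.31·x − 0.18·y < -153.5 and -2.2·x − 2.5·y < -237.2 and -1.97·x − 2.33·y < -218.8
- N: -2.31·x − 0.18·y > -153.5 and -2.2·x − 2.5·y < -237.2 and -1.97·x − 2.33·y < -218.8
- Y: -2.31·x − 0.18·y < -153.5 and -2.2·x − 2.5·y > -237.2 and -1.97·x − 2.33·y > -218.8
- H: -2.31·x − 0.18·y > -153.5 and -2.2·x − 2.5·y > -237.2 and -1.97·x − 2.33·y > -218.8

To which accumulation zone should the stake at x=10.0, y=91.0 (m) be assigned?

N

-2.31·10.0 − 0.18·91.0 = -39.480, which is > -153.5
-2.2·10.0 − 2.5·91.0 = -249.500, which is < -237.2
-1.97·10.0 − 2.33·91.0 = -231.730, which is < -218.8
This sign pattern matches N.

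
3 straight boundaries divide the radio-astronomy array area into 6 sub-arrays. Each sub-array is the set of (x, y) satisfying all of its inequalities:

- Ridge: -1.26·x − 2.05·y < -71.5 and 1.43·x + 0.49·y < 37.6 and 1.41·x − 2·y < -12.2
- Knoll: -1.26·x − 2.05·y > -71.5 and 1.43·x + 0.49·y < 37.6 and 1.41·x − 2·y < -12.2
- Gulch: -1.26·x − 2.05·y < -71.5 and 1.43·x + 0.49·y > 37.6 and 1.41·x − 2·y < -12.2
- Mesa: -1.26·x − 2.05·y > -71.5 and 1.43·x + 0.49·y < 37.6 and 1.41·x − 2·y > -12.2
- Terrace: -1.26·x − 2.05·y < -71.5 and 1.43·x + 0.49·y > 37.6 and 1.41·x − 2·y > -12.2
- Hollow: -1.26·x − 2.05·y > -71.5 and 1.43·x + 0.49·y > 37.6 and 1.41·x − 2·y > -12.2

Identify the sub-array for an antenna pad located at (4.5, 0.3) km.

-1.26·4.5 − 2.05·0.3 = -6.285, which is > -71.5
1.43·4.5 + 0.49·0.3 = 6.582, which is < 37.6
1.41·4.5 − 2·0.3 = 5.745, which is > -12.2
This sign pattern matches Mesa.

Mesa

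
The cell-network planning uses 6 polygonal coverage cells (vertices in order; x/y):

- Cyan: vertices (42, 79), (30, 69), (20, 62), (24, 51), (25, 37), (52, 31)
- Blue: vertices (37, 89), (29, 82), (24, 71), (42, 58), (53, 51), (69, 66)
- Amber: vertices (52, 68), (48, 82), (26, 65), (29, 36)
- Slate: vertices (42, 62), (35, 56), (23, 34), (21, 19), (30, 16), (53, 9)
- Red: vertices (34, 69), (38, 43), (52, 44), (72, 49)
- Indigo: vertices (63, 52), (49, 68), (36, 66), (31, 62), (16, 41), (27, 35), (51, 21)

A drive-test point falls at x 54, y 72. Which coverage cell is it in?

Blue

Cast a ray rightward from (54, 72). For each polygon, the edges (by vertex number in listed order) whose endpoints lie on opposite sides of y = 72, where each meets that height, and whether that is right or left of the point:
Cyan: 1–2 at x≈33.6 (left), 6–1 at x≈43.5 (left) → 0 crossings.
Blue: 2–3 at x≈24.5 (left), 6–1 at x≈60.7 (right) → 1 crossing.
Amber: 1–2 at x≈50.9 (left), 2–3 at x≈35.1 (left) → 0 crossings.
Slate: no edge straddles that height → 0 crossings.
Red: no edge straddles that height → 0 crossings.
Indigo: no edge straddles that height → 0 crossings.
Only Blue has an odd count, so the point is inside Blue.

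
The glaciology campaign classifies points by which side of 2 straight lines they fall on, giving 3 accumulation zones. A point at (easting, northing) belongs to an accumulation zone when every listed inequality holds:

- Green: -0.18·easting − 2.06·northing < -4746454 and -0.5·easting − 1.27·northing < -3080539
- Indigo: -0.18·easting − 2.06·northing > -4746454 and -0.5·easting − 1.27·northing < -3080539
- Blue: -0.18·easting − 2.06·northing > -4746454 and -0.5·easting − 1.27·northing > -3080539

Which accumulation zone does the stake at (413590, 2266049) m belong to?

Indigo

-0.18·413590 − 2.06·2266049 = -4742507.140, which is > -4746454
-0.5·413590 − 1.27·2266049 = -3084677.230, which is < -3080539
This sign pattern matches Indigo.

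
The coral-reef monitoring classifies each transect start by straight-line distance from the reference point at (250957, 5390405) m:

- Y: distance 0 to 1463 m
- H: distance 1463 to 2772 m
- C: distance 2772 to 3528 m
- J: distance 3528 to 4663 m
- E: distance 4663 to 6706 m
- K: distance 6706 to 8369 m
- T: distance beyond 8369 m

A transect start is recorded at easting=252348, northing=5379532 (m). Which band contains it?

T

Distance = √((252348−250957)² + (5379532−5390405)²) = √(1934881.000 + 118222129.000) = 10961.615 m.
8369 ≤ 10961.615 < ∞ → T.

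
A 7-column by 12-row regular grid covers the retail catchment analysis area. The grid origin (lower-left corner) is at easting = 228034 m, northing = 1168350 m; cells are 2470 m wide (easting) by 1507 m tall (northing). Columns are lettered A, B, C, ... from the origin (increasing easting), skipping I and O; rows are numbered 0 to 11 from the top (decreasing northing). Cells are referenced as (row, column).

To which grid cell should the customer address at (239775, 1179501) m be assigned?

(4, E)

Column index: ⌊(239775 − 228034) / 2470⌋ = ⌊4.753⌋ = 4 → column E
Row offset from origin: ⌊(1179501 − 1168350) / 1507⌋ = ⌊7.399⌋ = 7 → row 4 (counted from top)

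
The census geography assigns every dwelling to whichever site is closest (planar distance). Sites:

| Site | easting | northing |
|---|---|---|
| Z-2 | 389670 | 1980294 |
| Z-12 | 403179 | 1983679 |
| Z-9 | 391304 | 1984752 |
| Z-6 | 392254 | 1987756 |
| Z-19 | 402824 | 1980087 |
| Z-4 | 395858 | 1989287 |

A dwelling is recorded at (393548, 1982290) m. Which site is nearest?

Z-9

Squared distances to each site:
Z-2: 19022900.000; Z-12: 94685482.000; Z-9: 11096980.000; Z-6: 31551592.000; Z-19: 90897385.000; Z-4: 54294109.000.
Minimum at Z-9.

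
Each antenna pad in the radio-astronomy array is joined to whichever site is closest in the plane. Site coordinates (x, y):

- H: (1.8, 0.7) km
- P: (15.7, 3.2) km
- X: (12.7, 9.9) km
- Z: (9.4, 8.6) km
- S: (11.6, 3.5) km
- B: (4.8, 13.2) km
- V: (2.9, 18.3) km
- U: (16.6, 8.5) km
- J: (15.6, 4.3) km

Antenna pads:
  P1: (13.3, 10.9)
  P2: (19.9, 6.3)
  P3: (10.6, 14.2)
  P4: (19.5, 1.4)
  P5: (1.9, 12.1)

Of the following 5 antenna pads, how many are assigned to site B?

P1 → X
P2 → U
P3 → X
P4 → P
P5 → B
1 of the 5 goes to B.

1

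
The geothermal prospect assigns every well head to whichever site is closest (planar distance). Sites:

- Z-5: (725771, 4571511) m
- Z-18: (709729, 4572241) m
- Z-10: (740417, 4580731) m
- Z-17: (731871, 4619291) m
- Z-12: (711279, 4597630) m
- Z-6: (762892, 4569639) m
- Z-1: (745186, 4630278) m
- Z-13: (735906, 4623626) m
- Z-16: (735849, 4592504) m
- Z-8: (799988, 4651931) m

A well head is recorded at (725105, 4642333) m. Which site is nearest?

Squared distances to each site:
Z-5: 5016199240.000; Z-18: 5149309840.000; Z-10: 4029263748.000; Z-17: 576712520.000; Z-12: 2189516485.000; Z-6: 6712275005.000; Z-1: 548569586.000; Z-13: 466613450.000; Z-16: 2598362777.000; Z-8: 5699585293.000.
Minimum at Z-13.

Z-13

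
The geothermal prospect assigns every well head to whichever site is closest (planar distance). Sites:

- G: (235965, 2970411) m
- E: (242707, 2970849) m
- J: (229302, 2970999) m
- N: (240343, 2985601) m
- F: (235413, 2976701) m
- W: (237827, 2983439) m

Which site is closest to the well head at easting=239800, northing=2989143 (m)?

Squared distances to each site:
G: 365595049.000; E: 343121085.000; J: 439412740.000; N: 12840613.000; F: 174049133.000; W: 36428345.000.
Minimum at N.

N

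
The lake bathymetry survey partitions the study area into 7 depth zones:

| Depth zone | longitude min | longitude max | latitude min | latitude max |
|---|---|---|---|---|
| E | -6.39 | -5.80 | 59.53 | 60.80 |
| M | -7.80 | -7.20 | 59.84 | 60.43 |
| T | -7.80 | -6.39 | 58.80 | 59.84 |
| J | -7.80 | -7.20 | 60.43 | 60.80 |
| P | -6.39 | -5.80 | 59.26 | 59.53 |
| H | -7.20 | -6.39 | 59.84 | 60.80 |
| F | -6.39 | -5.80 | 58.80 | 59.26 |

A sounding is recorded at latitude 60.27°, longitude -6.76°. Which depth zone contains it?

The point has longitude = -6.76 and latitude = 60.27.
Only H satisfies -7.20 ≤ longitude ≤ -6.39 and 59.84 ≤ latitude ≤ 60.80.

H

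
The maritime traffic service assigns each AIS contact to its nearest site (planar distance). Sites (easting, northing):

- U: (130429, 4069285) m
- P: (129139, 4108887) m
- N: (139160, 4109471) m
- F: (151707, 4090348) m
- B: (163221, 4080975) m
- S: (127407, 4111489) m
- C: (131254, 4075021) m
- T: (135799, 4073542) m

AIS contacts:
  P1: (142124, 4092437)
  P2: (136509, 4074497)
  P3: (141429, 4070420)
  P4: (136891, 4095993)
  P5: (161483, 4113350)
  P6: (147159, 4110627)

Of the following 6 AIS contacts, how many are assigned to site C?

0

P1 → F
P2 → T
P3 → T
P4 → N
P5 → N
P6 → N
0 of the 6 go to C.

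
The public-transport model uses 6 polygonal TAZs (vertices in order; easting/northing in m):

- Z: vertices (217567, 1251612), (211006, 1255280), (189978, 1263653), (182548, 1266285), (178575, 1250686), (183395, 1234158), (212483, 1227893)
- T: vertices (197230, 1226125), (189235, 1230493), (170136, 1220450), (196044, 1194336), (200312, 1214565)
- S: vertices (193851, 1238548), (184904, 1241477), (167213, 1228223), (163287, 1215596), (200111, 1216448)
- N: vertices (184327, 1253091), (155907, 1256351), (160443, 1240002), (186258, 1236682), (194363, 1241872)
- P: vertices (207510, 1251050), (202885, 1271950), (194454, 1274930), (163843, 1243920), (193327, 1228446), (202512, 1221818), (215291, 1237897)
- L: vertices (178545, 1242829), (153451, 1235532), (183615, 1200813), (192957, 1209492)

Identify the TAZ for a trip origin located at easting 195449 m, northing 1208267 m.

T

Cast a ray rightward from (195449, 1208267). For each polygon, the edges (by vertex number in listed order) whose endpoints lie on opposite sides of northing = 1208267, where each meets that height, and whether that is right or left of the point:
Z: no edge straddles that height → 0 crossings.
T: 3–4 at easting≈182222.9 (left), 4–5 at easting≈198983.2 (right) → 1 crossing.
S: no edge straddles that height → 0 crossings.
N: no edge straddles that height → 0 crossings.
P: no edge straddles that height → 0 crossings.
L: 2–3 at easting≈177138.9 (left), 3–4 at easting≈191638.4 (left) → 0 crossings.
Only T has an odd count, so the point is inside T.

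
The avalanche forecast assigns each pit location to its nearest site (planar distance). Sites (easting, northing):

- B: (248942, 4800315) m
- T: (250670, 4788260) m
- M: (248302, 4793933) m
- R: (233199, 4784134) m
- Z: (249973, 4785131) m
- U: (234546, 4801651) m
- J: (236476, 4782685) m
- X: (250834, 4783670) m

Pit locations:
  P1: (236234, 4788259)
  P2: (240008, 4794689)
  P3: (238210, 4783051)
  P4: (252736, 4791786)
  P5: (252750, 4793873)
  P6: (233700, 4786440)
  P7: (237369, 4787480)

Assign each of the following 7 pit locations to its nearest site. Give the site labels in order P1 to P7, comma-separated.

R, M, J, T, M, R, J

P1 → R (d²=26226850.00)
P2 → M (d²=69361972.00)
P3 → J (d²=3140712.00)
P4 → T (d²=16701032.00)
P5 → M (d²=19788304.00)
P6 → R (d²=5568637.00)
P7 → J (d²=23789474.00)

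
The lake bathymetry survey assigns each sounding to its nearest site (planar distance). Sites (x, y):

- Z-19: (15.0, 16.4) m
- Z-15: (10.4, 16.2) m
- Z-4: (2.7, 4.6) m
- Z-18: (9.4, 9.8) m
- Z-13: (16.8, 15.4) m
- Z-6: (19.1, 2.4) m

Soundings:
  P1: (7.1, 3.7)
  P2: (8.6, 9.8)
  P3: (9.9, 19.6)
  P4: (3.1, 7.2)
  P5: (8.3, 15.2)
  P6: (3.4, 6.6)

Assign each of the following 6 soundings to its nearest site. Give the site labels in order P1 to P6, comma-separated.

P1 → Z-4 (d²=20.17)
P2 → Z-18 (d²=0.64)
P3 → Z-15 (d²=11.81)
P4 → Z-4 (d²=6.92)
P5 → Z-15 (d²=5.41)
P6 → Z-4 (d²=4.49)

Z-4, Z-18, Z-15, Z-4, Z-15, Z-4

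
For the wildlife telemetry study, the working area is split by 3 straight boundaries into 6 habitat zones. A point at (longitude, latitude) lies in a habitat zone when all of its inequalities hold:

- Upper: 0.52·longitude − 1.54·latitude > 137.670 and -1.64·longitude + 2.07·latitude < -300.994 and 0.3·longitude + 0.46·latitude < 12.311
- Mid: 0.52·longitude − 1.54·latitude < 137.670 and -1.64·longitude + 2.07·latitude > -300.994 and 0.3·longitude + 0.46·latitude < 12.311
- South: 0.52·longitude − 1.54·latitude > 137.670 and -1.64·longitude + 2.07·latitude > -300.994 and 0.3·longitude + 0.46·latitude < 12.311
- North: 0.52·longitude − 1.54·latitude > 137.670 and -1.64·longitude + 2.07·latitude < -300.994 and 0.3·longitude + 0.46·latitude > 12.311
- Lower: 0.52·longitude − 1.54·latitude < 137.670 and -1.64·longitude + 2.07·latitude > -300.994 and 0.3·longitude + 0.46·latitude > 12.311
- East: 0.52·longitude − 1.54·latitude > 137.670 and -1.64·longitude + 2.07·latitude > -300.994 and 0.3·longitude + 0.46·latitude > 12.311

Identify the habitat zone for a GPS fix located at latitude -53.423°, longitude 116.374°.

Upper

0.52·116.374 − 1.54·-53.423 = 142.786, which is > 137.670
-1.64·116.374 + 2.07·-53.423 = -301.439, which is < -300.994
0.3·116.374 + 0.46·-53.423 = 10.338, which is < 12.311
This sign pattern matches Upper.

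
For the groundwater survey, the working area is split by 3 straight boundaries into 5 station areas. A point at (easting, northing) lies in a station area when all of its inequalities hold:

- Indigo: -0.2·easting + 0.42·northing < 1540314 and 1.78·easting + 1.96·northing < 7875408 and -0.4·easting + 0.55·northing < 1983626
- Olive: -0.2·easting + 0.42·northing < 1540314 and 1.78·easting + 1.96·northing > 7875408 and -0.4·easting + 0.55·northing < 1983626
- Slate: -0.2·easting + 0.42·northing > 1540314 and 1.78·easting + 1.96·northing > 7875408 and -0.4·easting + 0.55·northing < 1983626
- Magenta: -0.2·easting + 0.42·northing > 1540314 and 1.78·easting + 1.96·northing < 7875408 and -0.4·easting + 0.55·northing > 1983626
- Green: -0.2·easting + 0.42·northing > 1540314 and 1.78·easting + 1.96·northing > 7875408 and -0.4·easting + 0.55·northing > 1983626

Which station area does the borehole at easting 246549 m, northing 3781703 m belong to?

-0.2·246549 + 0.42·3781703 = 1539005.460, which is < 1540314
1.78·246549 + 1.96·3781703 = 7850995.100, which is < 7875408
-0.4·246549 + 0.55·3781703 = 1981317.050, which is < 1983626
This sign pattern matches Indigo.

Indigo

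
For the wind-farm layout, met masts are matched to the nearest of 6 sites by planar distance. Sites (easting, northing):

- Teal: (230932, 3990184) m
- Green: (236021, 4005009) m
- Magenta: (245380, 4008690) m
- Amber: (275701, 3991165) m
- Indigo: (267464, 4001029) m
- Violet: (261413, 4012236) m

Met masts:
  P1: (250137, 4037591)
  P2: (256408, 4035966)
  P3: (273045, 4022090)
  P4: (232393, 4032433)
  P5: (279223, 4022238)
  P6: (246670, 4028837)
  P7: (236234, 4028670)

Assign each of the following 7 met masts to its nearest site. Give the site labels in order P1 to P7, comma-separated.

Violet, Violet, Violet, Magenta, Violet, Magenta, Magenta

P1 → Violet (d²=770024201.00)
P2 → Violet (d²=588162925.00)
P3 → Violet (d²=232404740.00)
P4 → Magenta (d²=732392218.00)
P5 → Violet (d²=417236104.00)
P6 → Magenta (d²=407565709.00)
P7 → Magenta (d²=482849716.00)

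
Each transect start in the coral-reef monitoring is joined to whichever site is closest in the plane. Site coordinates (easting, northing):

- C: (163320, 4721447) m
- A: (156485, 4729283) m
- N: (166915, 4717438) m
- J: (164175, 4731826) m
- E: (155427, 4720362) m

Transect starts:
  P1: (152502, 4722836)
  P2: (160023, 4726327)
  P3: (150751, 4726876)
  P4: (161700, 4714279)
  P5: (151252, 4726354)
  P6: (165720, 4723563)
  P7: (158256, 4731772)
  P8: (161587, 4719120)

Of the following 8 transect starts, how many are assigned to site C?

P1 → E
P2 → A
P3 → A
P4 → N
P5 → A
P6 → C
P7 → A
P8 → C
2 of the 8 go to C.

2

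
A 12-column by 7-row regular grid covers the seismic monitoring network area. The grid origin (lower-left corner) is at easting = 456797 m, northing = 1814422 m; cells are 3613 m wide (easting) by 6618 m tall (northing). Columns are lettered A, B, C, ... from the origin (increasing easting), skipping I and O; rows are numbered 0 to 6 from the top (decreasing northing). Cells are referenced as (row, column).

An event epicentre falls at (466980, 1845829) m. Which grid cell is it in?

(2, C)

Column index: ⌊(466980 − 456797) / 3613⌋ = ⌊2.818⌋ = 2 → column C
Row offset from origin: ⌊(1845829 − 1814422) / 6618⌋ = ⌊4.746⌋ = 4 → row 2 (counted from top)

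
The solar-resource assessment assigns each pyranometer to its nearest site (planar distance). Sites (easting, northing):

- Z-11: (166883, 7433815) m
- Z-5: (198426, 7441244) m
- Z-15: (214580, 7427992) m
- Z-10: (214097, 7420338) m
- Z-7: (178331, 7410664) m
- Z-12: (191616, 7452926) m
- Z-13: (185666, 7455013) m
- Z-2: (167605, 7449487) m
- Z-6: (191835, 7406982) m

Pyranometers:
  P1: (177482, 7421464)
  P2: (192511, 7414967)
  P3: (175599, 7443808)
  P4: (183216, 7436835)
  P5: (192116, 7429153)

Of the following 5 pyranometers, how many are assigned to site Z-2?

1

P1 → Z-7
P2 → Z-6
P3 → Z-2
P4 → Z-5
P5 → Z-5
1 of the 5 goes to Z-2.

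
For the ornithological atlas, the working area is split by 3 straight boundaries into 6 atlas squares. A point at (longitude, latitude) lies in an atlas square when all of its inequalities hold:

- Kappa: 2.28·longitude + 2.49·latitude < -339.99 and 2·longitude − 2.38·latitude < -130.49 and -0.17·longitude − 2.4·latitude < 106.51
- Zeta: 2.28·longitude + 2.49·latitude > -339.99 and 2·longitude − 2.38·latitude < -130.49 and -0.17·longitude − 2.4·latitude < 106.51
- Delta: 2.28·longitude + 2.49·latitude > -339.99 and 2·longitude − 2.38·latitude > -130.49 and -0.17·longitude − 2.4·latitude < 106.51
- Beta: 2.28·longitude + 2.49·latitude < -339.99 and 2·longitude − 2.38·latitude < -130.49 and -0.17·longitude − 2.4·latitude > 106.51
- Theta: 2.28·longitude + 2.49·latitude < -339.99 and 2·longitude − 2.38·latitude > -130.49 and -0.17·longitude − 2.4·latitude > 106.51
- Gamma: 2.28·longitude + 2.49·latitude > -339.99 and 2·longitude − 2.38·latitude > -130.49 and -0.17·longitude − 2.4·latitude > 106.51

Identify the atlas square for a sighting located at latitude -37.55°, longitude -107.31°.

Gamma

2.28·-107.31 + 2.49·-37.55 = -338.166, which is > -339.99
2·-107.31 − 2.38·-37.55 = -125.251, which is > -130.49
-0.17·-107.31 − 2.4·-37.55 = 108.363, which is > 106.51
This sign pattern matches Gamma.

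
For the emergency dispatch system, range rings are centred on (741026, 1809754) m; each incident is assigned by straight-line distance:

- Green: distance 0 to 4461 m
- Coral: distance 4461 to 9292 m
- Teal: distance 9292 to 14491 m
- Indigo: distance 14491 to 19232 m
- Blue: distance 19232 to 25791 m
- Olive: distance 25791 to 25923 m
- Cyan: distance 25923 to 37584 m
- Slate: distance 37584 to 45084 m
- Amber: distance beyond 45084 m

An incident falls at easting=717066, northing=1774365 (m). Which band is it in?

Distance = √((717066−741026)² + (1774365−1809754)²) = √(574081600.000 + 1252381321.000) = 42737.137 m.
37584 ≤ 42737.137 < 45084 → Slate.

Slate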